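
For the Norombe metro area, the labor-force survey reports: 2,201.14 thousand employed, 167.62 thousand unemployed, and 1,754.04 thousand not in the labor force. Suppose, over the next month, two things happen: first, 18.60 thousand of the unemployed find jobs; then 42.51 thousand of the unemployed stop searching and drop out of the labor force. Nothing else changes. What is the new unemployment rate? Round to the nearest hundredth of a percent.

Initially, labor force = 2,201.14 + 167.62 = 2,368.76 thousand, so u = 167.62/2,368.76 = 7.08%.
After the first change, unemployed falls and employed rises by 18.60; labor force unchanged → E = 2,219.74, U = 149.02, labor force = 2,368.76 thousand.
After the second change, unemployed and labor force both fall by 42.51 → E = 2,219.74, U = 106.51, labor force = 2,326.25 thousand.
New unemployment rate = 106.51 / 2,326.25 = 4.58%.

New unemployment rate ≈ 4.58%.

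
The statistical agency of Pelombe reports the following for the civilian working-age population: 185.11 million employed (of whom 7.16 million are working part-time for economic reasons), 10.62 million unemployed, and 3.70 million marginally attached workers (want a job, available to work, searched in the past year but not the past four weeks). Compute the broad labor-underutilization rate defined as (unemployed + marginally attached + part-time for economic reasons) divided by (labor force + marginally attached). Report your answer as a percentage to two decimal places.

Broad underutilization rate ≈ 10.77%.

Labor force = 185.11 + 10.62 = 195.73 million.
Numerator = 10.62 + 3.70 + 7.16 = 21.48 million.
Denominator = 195.73 + 3.70 = 199.43 million.
Broad rate = 21.48 / 199.43 = 10.77%.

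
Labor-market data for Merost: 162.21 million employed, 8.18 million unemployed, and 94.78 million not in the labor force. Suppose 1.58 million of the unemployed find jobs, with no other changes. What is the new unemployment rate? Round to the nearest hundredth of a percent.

Initially, labor force = 162.21 + 8.18 = 170.39 million, so u = 8.18/170.39 = 4.80%.
After the change, unemployed falls and employed rises by 1.58; labor force unchanged → E = 163.79, U = 6.60, labor force = 170.39 million.
New unemployment rate = 6.60 / 170.39 = 3.87%.

New unemployment rate ≈ 3.87%.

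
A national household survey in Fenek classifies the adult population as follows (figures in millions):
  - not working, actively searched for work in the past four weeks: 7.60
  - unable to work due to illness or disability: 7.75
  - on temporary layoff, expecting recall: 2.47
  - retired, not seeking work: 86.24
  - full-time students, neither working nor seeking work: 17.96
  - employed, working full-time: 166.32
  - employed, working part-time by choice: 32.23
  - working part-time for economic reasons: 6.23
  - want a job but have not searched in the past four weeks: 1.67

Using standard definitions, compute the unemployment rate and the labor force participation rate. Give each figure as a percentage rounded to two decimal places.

Employed = 166.32 + 32.23 + 6.23 = 204.78 million (anyone who worked, including part-time for economic reasons, counts as employed).
Unemployed = 7.60 + 2.47 = 10.07 million (jobless and actively searching, or on temporary layoff).
Labor force = 204.78 + 10.07 = 214.85 million.
Not in labor force = 7.75 + 86.24 + 17.96 + 1.67 = 113.62 million (those not working and not actively searching are outside the labor force — including those who want a job but have given up searching).
Civilian working-age population = 214.85 + 113.62 = 328.47 million.
Unemployment rate = 10.07 / 214.85 = 4.69%.
Labor force participation rate = 214.85 / 328.47 = 65.41%.

Unemployment rate ≈ 4.69%; labor force participation rate ≈ 65.41%.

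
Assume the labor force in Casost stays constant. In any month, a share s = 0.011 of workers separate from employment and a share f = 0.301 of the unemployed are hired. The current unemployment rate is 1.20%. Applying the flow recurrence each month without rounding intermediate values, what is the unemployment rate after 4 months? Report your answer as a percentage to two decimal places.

Unemployment rate after four months ≈ 3.00%.

With a fixed labor force, u_{t+1} = u_t + s·(1−u_t) − f·u_t = u_t·(1−s−f) + s.
Here 1−s−f = 0.688 and s = 0.011.
u_1 = 0.012000 × 0.688 + 0.011 = 0.019256.
u_2 = 0.019256 × 0.688 + 0.011 = 0.024248.
u_3 = 0.024248 × 0.688 + 0.011 = 0.027683.
u_4 = 0.027683 × 0.688 + 0.011 = 0.030046.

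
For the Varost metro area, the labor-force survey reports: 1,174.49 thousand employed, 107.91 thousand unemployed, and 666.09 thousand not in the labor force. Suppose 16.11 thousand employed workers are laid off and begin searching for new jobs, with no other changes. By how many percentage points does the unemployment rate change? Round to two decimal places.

Initially, labor force = 1,174.49 + 107.91 = 1,282.40 thousand, so u = 107.91/1,282.40 = 8.41%.
After the change, employed falls and unemployed rises by 16.11; labor force unchanged → E = 1,158.38, U = 124.02, labor force = 1,282.40 thousand.
New unemployment rate = 124.02 / 1,282.40 = 9.67%.
Change = 9.67% − 8.41% = +1.26 percentage points.

The unemployment rate changes by +1.26 percentage points.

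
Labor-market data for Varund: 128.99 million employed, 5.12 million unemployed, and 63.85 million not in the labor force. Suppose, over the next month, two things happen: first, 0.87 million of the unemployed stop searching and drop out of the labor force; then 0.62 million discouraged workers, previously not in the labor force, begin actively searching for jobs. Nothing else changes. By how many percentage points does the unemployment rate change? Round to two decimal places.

Initially, labor force = 128.99 + 5.12 = 134.11 million, so u = 5.12/134.11 = 3.82%.
After the first change, unemployed and labor force both fall by 0.87 → E = 128.99, U = 4.25, labor force = 133.24 million.
After the second change, unemployed and labor force both rise by 0.62 → E = 128.99, U = 4.87, labor force = 133.86 million.
New unemployment rate = 4.87 / 133.86 = 3.64%.
Change = 3.64% − 3.82% = −0.18 percentage points.

The unemployment rate changes by −0.18 percentage points.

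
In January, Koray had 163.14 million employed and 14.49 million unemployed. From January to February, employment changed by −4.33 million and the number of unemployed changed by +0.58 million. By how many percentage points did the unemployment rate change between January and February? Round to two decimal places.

January: labor force = 163.14 + 14.49 = 177.63; u = 14.49/177.63 = 8.16%.
February: labor force = 158.81 + 15.07 = 173.88; u = 15.07/173.88 = 8.67%.
Change = 8.67% − 8.16% = +0.51 pp.

The unemployment rate changed by +0.51 percentage points.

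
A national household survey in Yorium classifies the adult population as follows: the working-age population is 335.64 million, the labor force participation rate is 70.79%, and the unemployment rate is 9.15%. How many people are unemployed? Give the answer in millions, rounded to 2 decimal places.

Labor force = 0.7079 × 335.64 = 237.60 million.
Unemployed = 0.0915 × 237.60 ≈ 21.74 million.

About 21.74 million are unemployed.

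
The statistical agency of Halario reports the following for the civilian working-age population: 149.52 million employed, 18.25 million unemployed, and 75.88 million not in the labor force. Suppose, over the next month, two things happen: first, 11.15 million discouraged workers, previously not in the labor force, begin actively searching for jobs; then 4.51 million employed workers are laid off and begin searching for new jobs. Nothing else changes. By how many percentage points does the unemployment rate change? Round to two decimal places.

The unemployment rate changes by +8.07 percentage points.

Initially, labor force = 149.52 + 18.25 = 167.77 million, so u = 18.25/167.77 = 10.88%.
After the first change, unemployed and labor force both rise by 11.15 → E = 149.52, U = 29.40, labor force = 178.92 million.
After the second change, employed falls and unemployed rises by 4.51; labor force unchanged → E = 145.01, U = 33.91, labor force = 178.92 million.
New unemployment rate = 33.91 / 178.92 = 18.95%.
Change = 18.95% − 10.88% = +8.07 percentage points.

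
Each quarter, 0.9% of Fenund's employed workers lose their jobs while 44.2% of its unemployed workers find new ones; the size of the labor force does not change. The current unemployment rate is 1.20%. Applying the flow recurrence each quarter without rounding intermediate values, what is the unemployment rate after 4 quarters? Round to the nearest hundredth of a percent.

With a fixed labor force, u_{t+1} = u_t + s·(1−u_t) − f·u_t = u_t·(1−s−f) + s.
Here 1−s−f = 0.549 and s = 0.009.
u_1 = 0.012000 × 0.549 + 0.009 = 0.015588.
u_2 = 0.015588 × 0.549 + 0.009 = 0.017558.
u_3 = 0.017558 × 0.549 + 0.009 = 0.018639.
u_4 = 0.018639 × 0.549 + 0.009 = 0.019233.

Unemployment rate after four quarters ≈ 1.92%.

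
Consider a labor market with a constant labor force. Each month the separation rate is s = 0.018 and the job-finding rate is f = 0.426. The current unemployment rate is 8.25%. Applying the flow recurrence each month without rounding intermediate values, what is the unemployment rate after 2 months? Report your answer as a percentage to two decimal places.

Unemployment rate after two months ≈ 5.35%.

With a fixed labor force, u_{t+1} = u_t + s·(1−u_t) − f·u_t = u_t·(1−s−f) + s.
Here 1−s−f = 0.556 and s = 0.018.
u_1 = 0.082500 × 0.556 + 0.018 = 0.063870.
u_2 = 0.063870 × 0.556 + 0.018 = 0.053512.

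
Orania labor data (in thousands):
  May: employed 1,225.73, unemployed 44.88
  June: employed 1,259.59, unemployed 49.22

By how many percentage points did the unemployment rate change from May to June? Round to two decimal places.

May: labor force = 1,225.73 + 44.88 = 1,270.61; u = 44.88/1,270.61 = 3.53%.
June: labor force = 1,259.59 + 49.22 = 1,308.81; u = 49.22/1,308.81 = 3.76%.
Change = 3.76% − 3.53% = +0.23 pp.

The unemployment rate changed by +0.23 percentage points.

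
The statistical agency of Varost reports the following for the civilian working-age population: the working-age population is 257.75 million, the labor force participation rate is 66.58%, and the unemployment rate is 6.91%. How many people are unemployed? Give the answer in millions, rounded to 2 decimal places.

Labor force = 0.6658 × 257.75 = 171.61 million.
Unemployed = 0.0691 × 171.61 ≈ 11.86 million.

About 11.86 million are unemployed.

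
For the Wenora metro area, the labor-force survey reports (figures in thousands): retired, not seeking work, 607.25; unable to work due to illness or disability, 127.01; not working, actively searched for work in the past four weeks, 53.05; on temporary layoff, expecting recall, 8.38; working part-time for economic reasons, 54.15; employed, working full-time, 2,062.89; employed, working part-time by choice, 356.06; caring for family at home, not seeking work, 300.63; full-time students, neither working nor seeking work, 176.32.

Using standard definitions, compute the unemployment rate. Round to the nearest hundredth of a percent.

Employed = 54.15 + 2,062.89 + 356.06 = 2,473.10 thousand (anyone who worked, including part-time for economic reasons, counts as employed).
Unemployed = 53.05 + 8.38 = 61.43 thousand (jobless and actively searching, or on temporary layoff).
Labor force = 2,473.10 + 61.43 = 2,534.53 thousand.
Unemployment rate = 61.43 / 2,534.53 = 2.42%.

Unemployment rate ≈ 2.42%.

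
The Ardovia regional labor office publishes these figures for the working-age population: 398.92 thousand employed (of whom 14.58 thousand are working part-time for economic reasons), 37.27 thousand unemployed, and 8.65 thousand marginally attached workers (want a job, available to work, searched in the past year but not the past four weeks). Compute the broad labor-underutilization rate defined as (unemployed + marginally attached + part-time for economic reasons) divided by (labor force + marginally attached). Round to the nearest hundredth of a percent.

Broad underutilization rate ≈ 13.60%.

Labor force = 398.92 + 37.27 = 436.19 thousand.
Numerator = 37.27 + 8.65 + 14.58 = 60.50 thousand.
Denominator = 436.19 + 8.65 = 444.84 thousand.
Broad rate = 60.50 / 444.84 = 13.60%.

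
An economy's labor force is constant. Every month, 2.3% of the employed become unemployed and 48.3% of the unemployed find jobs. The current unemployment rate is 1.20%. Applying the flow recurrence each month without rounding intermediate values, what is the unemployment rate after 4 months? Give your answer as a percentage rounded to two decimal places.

With a fixed labor force, u_{t+1} = u_t + s·(1−u_t) − f·u_t = u_t·(1−s−f) + s.
Here 1−s−f = 0.494 and s = 0.023.
u_1 = 0.012000 × 0.494 + 0.023 = 0.028928.
u_2 = 0.028928 × 0.494 + 0.023 = 0.037290.
u_3 = 0.037290 × 0.494 + 0.023 = 0.041421.
u_4 = 0.041421 × 0.494 + 0.023 = 0.043462.

Unemployment rate after four months ≈ 4.35%.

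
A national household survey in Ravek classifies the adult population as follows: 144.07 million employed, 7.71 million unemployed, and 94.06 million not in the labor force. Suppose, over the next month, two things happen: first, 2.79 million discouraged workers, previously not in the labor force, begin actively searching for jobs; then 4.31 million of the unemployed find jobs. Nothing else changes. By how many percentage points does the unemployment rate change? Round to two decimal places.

Initially, labor force = 144.07 + 7.71 = 151.78 million, so u = 7.71/151.78 = 5.08%.
After the first change, unemployed and labor force both rise by 2.79 → E = 144.07, U = 10.50, labor force = 154.57 million.
After the second change, unemployed falls and employed rises by 4.31; labor force unchanged → E = 148.38, U = 6.19, labor force = 154.57 million.
New unemployment rate = 6.19 / 154.57 = 4.00%.
Change = 4.00% − 5.08% = −1.08 percentage points.

The unemployment rate changes by −1.08 percentage points.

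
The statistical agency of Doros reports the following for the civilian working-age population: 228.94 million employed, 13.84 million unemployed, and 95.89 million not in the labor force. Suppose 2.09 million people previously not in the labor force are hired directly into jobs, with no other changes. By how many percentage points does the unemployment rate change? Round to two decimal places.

Initially, labor force = 228.94 + 13.84 = 242.78 million, so u = 13.84/242.78 = 5.70%.
After the change, employed and labor force both rise by 2.09; unemployed unchanged → E = 231.03, U = 13.84, labor force = 244.87 million.
New unemployment rate = 13.84 / 244.87 = 5.65%.
Change = 5.65% − 5.70% = −0.05 percentage points.

The unemployment rate changes by −0.05 percentage points.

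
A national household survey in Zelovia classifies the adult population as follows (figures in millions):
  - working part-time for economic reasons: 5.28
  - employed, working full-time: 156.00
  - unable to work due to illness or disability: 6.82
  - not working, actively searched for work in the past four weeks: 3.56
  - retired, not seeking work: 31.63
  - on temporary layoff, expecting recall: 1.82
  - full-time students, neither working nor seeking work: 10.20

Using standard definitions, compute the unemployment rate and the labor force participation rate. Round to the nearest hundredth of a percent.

Unemployment rate ≈ 3.23%; labor force participation rate ≈ 77.40%.

Employed = 5.28 + 156.00 = 161.28 million (anyone who worked, including part-time for economic reasons, counts as employed).
Unemployed = 3.56 + 1.82 = 5.38 million (jobless and actively searching, or on temporary layoff).
Labor force = 161.28 + 5.38 = 166.66 million.
Not in labor force = 6.82 + 31.63 + 10.20 = 48.65 million (those not working and not actively searching are outside the labor force).
Civilian working-age population = 166.66 + 48.65 = 215.31 million.
Unemployment rate = 5.38 / 166.66 = 3.23%.
Labor force participation rate = 166.66 / 215.31 = 77.40%.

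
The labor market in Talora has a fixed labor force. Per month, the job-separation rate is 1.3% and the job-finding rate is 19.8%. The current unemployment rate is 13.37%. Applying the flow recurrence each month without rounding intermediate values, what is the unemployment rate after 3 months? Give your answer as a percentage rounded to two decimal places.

With a fixed labor force, u_{t+1} = u_t + s·(1−u_t) − f·u_t = u_t·(1−s−f) + s.
Here 1−s−f = 0.789 and s = 0.013.
u_1 = 0.133700 × 0.789 + 0.013 = 0.118489.
u_2 = 0.118489 × 0.789 + 0.013 = 0.106488.
u_3 = 0.106488 × 0.789 + 0.013 = 0.097019.

Unemployment rate after three months ≈ 9.70%.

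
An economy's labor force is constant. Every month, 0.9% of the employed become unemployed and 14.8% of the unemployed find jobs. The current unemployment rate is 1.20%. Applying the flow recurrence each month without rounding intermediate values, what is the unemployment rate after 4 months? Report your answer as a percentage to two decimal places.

Unemployment rate after four months ≈ 3.44%.

With a fixed labor force, u_{t+1} = u_t + s·(1−u_t) − f·u_t = u_t·(1−s−f) + s.
Here 1−s−f = 0.843 and s = 0.009.
u_1 = 0.012000 × 0.843 + 0.009 = 0.019116.
u_2 = 0.019116 × 0.843 + 0.009 = 0.025115.
u_3 = 0.025115 × 0.843 + 0.009 = 0.030172.
u_4 = 0.030172 × 0.843 + 0.009 = 0.034435.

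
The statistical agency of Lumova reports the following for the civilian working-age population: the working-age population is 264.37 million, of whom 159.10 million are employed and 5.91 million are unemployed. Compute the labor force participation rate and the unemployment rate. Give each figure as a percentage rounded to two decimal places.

Labor force participation rate ≈ 62.42%; unemployment rate ≈ 3.58%.

Labor force = employed + unemployed = 159.10 + 5.91 = 165.01 million.
Unemployment rate = 5.91 / 165.01 = 3.58%.
Labor force participation rate = 165.01 / 264.37 = 62.42%.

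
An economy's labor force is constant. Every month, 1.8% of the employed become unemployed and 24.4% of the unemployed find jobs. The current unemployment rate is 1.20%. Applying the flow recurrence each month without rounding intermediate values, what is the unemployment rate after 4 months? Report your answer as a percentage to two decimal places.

Unemployment rate after four months ≈ 5.19%.

With a fixed labor force, u_{t+1} = u_t + s·(1−u_t) − f·u_t = u_t·(1−s−f) + s.
Here 1−s−f = 0.738 and s = 0.018.
u_1 = 0.012000 × 0.738 + 0.018 = 0.026856.
u_2 = 0.026856 × 0.738 + 0.018 = 0.037820.
u_3 = 0.037820 × 0.738 + 0.018 = 0.045911.
u_4 = 0.045911 × 0.738 + 0.018 = 0.051882.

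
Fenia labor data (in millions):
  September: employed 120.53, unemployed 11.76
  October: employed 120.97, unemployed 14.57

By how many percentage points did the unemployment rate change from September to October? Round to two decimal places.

September: labor force = 120.53 + 11.76 = 132.29; u = 11.76/132.29 = 8.89%.
October: labor force = 120.97 + 14.57 = 135.54; u = 14.57/135.54 = 10.75%.
Change = 10.75% − 8.89% = +1.86 pp.

The unemployment rate changed by +1.86 percentage points.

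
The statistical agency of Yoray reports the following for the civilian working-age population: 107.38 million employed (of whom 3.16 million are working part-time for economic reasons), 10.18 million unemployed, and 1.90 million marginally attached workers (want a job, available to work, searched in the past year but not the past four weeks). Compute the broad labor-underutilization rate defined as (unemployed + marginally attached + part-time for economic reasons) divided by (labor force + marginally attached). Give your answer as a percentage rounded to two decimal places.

Broad underutilization rate ≈ 12.76%.

Labor force = 107.38 + 10.18 = 117.56 million.
Numerator = 10.18 + 1.90 + 3.16 = 15.24 million.
Denominator = 117.56 + 1.90 = 119.46 million.
Broad rate = 15.24 / 119.46 = 12.76%.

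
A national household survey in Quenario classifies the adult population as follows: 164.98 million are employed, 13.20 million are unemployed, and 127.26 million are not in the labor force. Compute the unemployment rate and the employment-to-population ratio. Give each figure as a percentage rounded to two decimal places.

Labor force = employed + unemployed = 164.98 + 13.20 = 178.18 million.
Working-age population = 178.18 + 127.26 = 305.44 million.
Unemployment rate = 13.20 / 178.18 = 7.41%.
Employment-population ratio = 164.98 / 305.44 = 54.01%.

Unemployment rate ≈ 7.41%; employment-population ratio ≈ 54.01%.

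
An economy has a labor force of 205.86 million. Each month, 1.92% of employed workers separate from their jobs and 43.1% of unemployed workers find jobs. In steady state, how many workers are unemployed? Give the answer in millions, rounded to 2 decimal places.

About 8.78 million are unemployed in steady state.

Steady-state unemployment rate u* = s/(s+f) = 1.92/(1.92+43.1) = 0.042648.
Unemployed = u* × labor force = 0.042648 × 205.86 ≈ 8.78 million.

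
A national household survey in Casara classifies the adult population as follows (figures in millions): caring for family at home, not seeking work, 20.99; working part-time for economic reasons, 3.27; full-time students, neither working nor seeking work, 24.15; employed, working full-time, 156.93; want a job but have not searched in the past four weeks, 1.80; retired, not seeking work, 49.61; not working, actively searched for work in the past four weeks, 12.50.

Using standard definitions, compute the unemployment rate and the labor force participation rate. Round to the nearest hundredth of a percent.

Unemployment rate ≈ 7.24%; labor force participation rate ≈ 64.14%.

Employed = 3.27 + 156.93 = 160.20 million (anyone who worked, including part-time for economic reasons, counts as employed).
Unemployed = 12.50 million.
Labor force = 160.20 + 12.50 = 172.70 million.
Not in labor force = 20.99 + 24.15 + 1.80 + 49.61 = 96.55 million (those not working and not actively searching are outside the labor force — including those who want a job but have given up searching).
Civilian working-age population = 172.70 + 96.55 = 269.25 million.
Unemployment rate = 12.50 / 172.70 = 7.24%.
Labor force participation rate = 172.70 / 269.25 = 64.14%.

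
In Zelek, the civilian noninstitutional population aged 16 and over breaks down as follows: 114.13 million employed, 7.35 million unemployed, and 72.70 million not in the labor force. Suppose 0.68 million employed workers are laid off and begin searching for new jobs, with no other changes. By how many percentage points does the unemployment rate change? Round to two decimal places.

Initially, labor force = 114.13 + 7.35 = 121.48 million, so u = 7.35/121.48 = 6.05%.
After the change, employed falls and unemployed rises by 0.68; labor force unchanged → E = 113.45, U = 8.03, labor force = 121.48 million.
New unemployment rate = 8.03 / 121.48 = 6.61%.
Change = 6.61% − 6.05% = +0.56 percentage points.

The unemployment rate changes by +0.56 percentage points.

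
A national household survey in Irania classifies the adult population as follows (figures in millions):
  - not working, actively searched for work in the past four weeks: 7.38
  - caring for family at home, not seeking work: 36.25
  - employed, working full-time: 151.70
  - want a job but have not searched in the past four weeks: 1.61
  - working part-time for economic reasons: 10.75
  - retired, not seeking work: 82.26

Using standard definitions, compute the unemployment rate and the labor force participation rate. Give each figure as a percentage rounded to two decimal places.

Unemployment rate ≈ 4.35%; labor force participation rate ≈ 58.57%.

Employed = 151.70 + 10.75 = 162.45 million (anyone who worked, including part-time for economic reasons, counts as employed).
Unemployed = 7.38 million.
Labor force = 162.45 + 7.38 = 169.83 million.
Not in labor force = 36.25 + 1.61 + 82.26 = 120.12 million (those not working and not actively searching are outside the labor force — including those who want a job but have given up searching).
Civilian working-age population = 169.83 + 120.12 = 289.95 million.
Unemployment rate = 7.38 / 169.83 = 4.35%.
Labor force participation rate = 169.83 / 289.95 = 58.57%.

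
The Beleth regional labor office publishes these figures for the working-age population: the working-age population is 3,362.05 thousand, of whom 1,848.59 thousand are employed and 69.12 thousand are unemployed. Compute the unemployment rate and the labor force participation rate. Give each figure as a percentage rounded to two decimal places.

Labor force = employed + unemployed = 1,848.59 + 69.12 = 1,917.71 thousand.
Unemployment rate = 69.12 / 1,917.71 = 3.60%.
Labor force participation rate = 1,917.71 / 3,362.05 = 57.04%.

Unemployment rate ≈ 3.60%; labor force participation rate ≈ 57.04%.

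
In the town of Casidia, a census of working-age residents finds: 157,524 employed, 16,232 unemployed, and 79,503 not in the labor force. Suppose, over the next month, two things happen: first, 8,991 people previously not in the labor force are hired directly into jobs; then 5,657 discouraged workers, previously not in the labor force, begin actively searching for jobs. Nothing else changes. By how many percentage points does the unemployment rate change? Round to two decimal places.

Initially, labor force = 157,524 + 16,232 = 173,756, so u = 16,232/173,756 = 9.34%.
After the first change, employed and labor force both rise by 8,991; unemployed unchanged → E = 166,515, U = 16,232, labor force = 182,747.
After the second change, unemployed and labor force both rise by 5,657 → E = 166,515, U = 21,889, labor force = 188,404.
New unemployment rate = 21,889 / 188,404 = 11.62%.
Change = 11.62% − 9.34% = +2.28 percentage points.

The unemployment rate changes by +2.28 percentage points.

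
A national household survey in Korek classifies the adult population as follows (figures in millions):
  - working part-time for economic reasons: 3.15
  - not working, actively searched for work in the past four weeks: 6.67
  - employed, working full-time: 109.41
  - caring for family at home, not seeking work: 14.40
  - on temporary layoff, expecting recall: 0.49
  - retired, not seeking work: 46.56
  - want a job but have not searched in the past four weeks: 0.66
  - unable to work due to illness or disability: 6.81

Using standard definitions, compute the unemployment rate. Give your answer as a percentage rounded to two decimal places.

Employed = 3.15 + 109.41 = 112.56 million (anyone who worked, including part-time for economic reasons, counts as employed).
Unemployed = 6.67 + 0.49 = 7.16 million (jobless and actively searching, or on temporary layoff).
Labor force = 112.56 + 7.16 = 119.72 million.
Unemployment rate = 7.16 / 119.72 = 5.98%.

Unemployment rate ≈ 5.98%.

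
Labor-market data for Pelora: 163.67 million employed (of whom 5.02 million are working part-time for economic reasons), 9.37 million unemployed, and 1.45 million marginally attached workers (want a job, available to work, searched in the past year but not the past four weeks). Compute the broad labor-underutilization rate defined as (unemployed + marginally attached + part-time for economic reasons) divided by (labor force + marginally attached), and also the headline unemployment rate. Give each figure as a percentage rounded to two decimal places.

Labor force = 163.67 + 9.37 = 173.04 million.
Numerator = 9.37 + 1.45 + 5.02 = 15.84 million.
Denominator = 173.04 + 1.45 = 174.49 million.
Broad rate = 15.84 / 174.49 = 9.08%.
Headline unemployment rate = 9.37 / 173.04 = 5.41%.

Broad underutilization rate ≈ 9.08%; headline unemployment rate ≈ 5.41%.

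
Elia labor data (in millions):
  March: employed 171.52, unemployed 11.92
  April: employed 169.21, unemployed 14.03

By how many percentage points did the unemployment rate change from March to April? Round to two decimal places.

The unemployment rate changed by +1.16 percentage points.

March: labor force = 171.52 + 11.92 = 183.44; u = 11.92/183.44 = 6.50%.
April: labor force = 169.21 + 14.03 = 183.24; u = 14.03/183.24 = 7.66%.
Change = 7.66% − 6.50% = +1.16 pp.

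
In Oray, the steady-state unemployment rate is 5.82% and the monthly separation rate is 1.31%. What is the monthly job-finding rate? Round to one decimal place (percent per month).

Job-finding rate ≈ 21.2% per month.

From u* = s/(s+f): f = s·(1−u)/u.
f = 1.31 × (1 − 0.0582) / 0.0582 = 1.2338 / 0.0582 ≈ 21.2% per month.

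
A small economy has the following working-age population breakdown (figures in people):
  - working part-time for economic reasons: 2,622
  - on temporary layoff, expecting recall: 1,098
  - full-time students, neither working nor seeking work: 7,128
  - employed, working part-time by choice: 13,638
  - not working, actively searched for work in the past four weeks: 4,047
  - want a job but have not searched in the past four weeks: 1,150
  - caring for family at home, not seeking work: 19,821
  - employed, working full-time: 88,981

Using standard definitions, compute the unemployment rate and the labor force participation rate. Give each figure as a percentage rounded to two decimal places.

Unemployment rate ≈ 4.66%; labor force participation rate ≈ 79.71%.

Employed = 2,622 + 13,638 + 88,981 = 105,241 (anyone who worked, including part-time for economic reasons, counts as employed).
Unemployed = 1,098 + 4,047 = 5,145 (jobless and actively searching, or on temporary layoff).
Labor force = 105,241 + 5,145 = 110,386.
Not in labor force = 7,128 + 1,150 + 19,821 = 28,099 (those not working and not actively searching are outside the labor force — including those who want a job but have given up searching).
Civilian working-age population = 110,386 + 28,099 = 138,485.
Unemployment rate = 5,145 / 110,386 = 4.66%.
Labor force participation rate = 110,386 / 138,485 = 79.71%.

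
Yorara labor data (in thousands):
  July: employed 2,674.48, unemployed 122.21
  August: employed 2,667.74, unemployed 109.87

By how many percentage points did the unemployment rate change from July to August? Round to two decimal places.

July: labor force = 2,674.48 + 122.21 = 2,796.69; u = 122.21/2,796.69 = 4.37%.
August: labor force = 2,667.74 + 109.87 = 2,777.61; u = 109.87/2,777.61 = 3.96%.
Change = 3.96% − 4.37% = −0.41 pp.

The unemployment rate changed by −0.41 percentage points.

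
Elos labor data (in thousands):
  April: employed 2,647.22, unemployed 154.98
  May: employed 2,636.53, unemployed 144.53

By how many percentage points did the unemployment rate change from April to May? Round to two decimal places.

April: labor force = 2,647.22 + 154.98 = 2,802.20; u = 154.98/2,802.20 = 5.53%.
May: labor force = 2,636.53 + 144.53 = 2,781.06; u = 144.53/2,781.06 = 5.20%.
Change = 5.20% − 5.53% = −0.33 pp.

The unemployment rate changed by −0.33 percentage points.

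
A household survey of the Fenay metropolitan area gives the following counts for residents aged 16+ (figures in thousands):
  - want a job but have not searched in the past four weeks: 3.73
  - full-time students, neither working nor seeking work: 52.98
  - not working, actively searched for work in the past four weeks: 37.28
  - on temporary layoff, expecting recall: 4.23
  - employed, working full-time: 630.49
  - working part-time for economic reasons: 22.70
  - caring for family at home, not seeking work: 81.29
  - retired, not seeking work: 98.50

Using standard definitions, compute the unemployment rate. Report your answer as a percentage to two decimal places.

Employed = 630.49 + 22.70 = 653.19 thousand (anyone who worked, including part-time for economic reasons, counts as employed).
Unemployed = 37.28 + 4.23 = 41.51 thousand (jobless and actively searching, or on temporary layoff).
Labor force = 653.19 + 41.51 = 694.70 thousand.
Unemployment rate = 41.51 / 694.70 = 5.98%.

Unemployment rate ≈ 5.98%.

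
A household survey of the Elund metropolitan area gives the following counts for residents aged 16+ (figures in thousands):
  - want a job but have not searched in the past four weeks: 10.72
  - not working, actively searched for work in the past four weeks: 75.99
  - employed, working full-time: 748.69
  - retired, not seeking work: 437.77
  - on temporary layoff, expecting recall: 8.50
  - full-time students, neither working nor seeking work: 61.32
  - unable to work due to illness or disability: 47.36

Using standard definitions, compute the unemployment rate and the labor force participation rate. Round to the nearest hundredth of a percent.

Employed = 748.69 thousand.
Unemployed = 75.99 + 8.50 = 84.49 thousand (jobless and actively searching, or on temporary layoff).
Labor force = 748.69 + 84.49 = 833.18 thousand.
Not in labor force = 10.72 + 437.77 + 61.32 + 47.36 = 557.17 thousand (those not working and not actively searching are outside the labor force — including those who want a job but have given up searching).
Civilian working-age population = 833.18 + 557.17 = 1,390.35 thousand.
Unemployment rate = 84.49 / 833.18 = 10.14%.
Labor force participation rate = 833.18 / 1,390.35 = 59.93%.

Unemployment rate ≈ 10.14%; labor force participation rate ≈ 59.93%.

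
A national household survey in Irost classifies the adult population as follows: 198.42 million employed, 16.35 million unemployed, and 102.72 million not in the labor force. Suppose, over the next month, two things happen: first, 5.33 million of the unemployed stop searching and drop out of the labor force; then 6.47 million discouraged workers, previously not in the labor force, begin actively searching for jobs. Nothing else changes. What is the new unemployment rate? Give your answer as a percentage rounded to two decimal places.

New unemployment rate ≈ 8.10%.

Initially, labor force = 198.42 + 16.35 = 214.77 million, so u = 16.35/214.77 = 7.61%.
After the first change, unemployed and labor force both fall by 5.33 → E = 198.42, U = 11.02, labor force = 209.44 million.
After the second change, unemployed and labor force both rise by 6.47 → E = 198.42, U = 17.49, labor force = 215.91 million.
New unemployment rate = 17.49 / 215.91 = 8.10%.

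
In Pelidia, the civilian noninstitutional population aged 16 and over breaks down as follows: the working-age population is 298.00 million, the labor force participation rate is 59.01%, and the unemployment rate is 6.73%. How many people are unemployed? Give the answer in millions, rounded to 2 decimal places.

About 11.83 million are unemployed.

Labor force = 0.5901 × 298.00 = 175.85 million.
Unemployed = 0.0673 × 175.85 ≈ 11.83 million.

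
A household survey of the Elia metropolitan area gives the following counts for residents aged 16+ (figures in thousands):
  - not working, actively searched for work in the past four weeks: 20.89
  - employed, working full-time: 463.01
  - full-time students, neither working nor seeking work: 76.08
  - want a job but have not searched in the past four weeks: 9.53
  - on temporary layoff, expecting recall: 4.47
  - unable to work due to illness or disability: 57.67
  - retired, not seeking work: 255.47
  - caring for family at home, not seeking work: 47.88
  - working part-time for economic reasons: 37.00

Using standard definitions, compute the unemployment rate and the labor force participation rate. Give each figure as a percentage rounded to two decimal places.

Unemployment rate ≈ 4.83%; labor force participation rate ≈ 54.05%.

Employed = 463.01 + 37.00 = 500.01 thousand (anyone who worked, including part-time for economic reasons, counts as employed).
Unemployed = 20.89 + 4.47 = 25.36 thousand (jobless and actively searching, or on temporary layoff).
Labor force = 500.01 + 25.36 = 525.37 thousand.
Not in labor force = 76.08 + 9.53 + 57.67 + 255.47 + 47.88 = 446.63 thousand (those not working and not actively searching are outside the labor force — including those who want a job but have given up searching).
Civilian working-age population = 525.37 + 446.63 = 972.00 thousand.
Unemployment rate = 25.36 / 525.37 = 4.83%.
Labor force participation rate = 525.37 / 972.00 = 54.05%.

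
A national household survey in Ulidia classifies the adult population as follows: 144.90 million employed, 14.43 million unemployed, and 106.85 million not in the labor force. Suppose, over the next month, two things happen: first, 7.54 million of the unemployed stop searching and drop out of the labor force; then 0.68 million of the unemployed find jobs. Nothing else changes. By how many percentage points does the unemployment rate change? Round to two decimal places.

The unemployment rate changes by −4.97 percentage points.

Initially, labor force = 144.90 + 14.43 = 159.33 million, so u = 14.43/159.33 = 9.06%.
After the first change, unemployed and labor force both fall by 7.54 → E = 144.90, U = 6.89, labor force = 151.79 million.
After the second change, unemployed falls and employed rises by 0.68; labor force unchanged → E = 145.58, U = 6.21, labor force = 151.79 million.
New unemployment rate = 6.21 / 151.79 = 4.09%.
Change = 4.09% − 9.06% = −4.97 percentage points.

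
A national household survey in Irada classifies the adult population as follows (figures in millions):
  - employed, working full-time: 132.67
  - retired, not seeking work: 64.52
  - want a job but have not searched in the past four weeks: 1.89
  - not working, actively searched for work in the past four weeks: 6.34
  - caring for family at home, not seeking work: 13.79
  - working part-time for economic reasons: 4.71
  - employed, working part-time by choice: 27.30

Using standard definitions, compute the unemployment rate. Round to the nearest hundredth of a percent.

Employed = 132.67 + 4.71 + 27.30 = 164.68 million (anyone who worked, including part-time for economic reasons, counts as employed).
Unemployed = 6.34 million.
Labor force = 164.68 + 6.34 = 171.02 million.
Unemployment rate = 6.34 / 171.02 = 3.71%.

Unemployment rate ≈ 3.71%.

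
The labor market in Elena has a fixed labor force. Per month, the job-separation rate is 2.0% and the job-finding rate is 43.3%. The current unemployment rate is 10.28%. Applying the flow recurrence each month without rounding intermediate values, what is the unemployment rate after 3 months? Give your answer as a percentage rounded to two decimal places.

With a fixed labor force, u_{t+1} = u_t + s·(1−u_t) − f·u_t = u_t·(1−s−f) + s.
Here 1−s−f = 0.547 and s = 0.020.
u_1 = 0.102800 × 0.547 + 0.020 = 0.076232.
u_2 = 0.076232 × 0.547 + 0.020 = 0.061699.
u_3 = 0.061699 × 0.547 + 0.020 = 0.053749.

Unemployment rate after three months ≈ 5.37%.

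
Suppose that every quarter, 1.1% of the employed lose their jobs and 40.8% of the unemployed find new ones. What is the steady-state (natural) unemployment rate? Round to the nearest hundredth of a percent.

At steady state the flows balance: s·E = f·U, so U/(E+U) = s/(s+f).
u* = 1.1 / (1.1 + 40.8) = 1.1 / 41.90 = 2.63%.

Steady-state unemployment rate ≈ 2.63%.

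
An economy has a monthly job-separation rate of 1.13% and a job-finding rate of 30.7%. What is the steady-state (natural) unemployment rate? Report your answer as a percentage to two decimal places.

Steady-state unemployment rate ≈ 3.55%.

At steady state the flows balance: s·E = f·U, so U/(E+U) = s/(s+f).
u* = 1.13 / (1.13 + 30.7) = 1.13 / 31.83 = 3.55%.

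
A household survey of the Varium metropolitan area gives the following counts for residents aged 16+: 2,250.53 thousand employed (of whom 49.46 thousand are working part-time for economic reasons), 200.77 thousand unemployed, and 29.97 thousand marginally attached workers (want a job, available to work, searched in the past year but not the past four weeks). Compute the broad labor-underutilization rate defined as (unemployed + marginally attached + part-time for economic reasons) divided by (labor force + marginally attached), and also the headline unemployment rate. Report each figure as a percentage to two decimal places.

Broad underutilization rate ≈ 11.29%; headline unemployment rate ≈ 8.19%.

Labor force = 2,250.53 + 200.77 = 2,451.30 thousand.
Numerator = 200.77 + 29.97 + 49.46 = 280.20 thousand.
Denominator = 2,451.30 + 29.97 = 2,481.27 thousand.
Broad rate = 280.20 / 2,481.27 = 11.29%.
Headline unemployment rate = 200.77 / 2,451.30 = 8.19%.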